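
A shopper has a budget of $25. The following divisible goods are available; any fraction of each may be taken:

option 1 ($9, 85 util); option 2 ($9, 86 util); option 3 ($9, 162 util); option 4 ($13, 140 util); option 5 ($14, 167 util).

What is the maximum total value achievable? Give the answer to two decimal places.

350.54

Take in order of value per unit:
- option 3 (162/9 per unit): all 9 → value 162, running total 162.00
- option 5 (167/14 per unit): all 14 → value 167, running total 329.00
- option 4 (140/13 per unit): 2 of 13 → value 2×140/13 = 21.5385, running total 350.54
Total 350.54.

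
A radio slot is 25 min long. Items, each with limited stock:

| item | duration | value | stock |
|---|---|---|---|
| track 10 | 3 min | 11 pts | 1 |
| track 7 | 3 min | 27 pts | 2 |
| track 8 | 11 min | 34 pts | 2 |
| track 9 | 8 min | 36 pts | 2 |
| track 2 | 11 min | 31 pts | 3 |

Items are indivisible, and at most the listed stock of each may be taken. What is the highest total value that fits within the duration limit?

Top feasible selections:
- 1×track 10 + 2×track 7 + 2×track 9: duration 25, value 137
- 2×track 7 + 2×track 9: duration 22, value 126
- 2×track 7 + 1×track 8 + 1×track 9: duration 25, value 124
- 2×track 7 + 1×track 9 + 1×track 2: duration 25, value 121
Best: 137 pts.

137 pts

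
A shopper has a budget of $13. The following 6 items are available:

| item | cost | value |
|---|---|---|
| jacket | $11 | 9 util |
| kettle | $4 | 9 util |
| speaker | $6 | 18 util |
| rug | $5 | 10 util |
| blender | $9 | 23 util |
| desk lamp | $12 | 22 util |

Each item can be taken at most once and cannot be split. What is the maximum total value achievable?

Check high-value combinations within $13:
- kettle+blender: cost 4+9=13, value 9+23=32
- speaker+rug: cost 6+5=11, value 18+10=28
- kettle+speaker: cost 4+6=10, value 9+18=27
- blender: cost 9, value 23
Best: 32 util.

32 util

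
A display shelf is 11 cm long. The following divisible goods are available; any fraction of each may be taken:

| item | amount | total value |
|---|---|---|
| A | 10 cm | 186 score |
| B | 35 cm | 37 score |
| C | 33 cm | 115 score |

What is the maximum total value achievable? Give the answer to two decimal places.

Take in order of value per unit:
- A (186/10 per unit): all 10 → value 186, running total 186.00
- C (115/33 per unit): 1 of 33 → value 1×115/33 = 3.4848, running total 189.48
Total 189.48.

189.48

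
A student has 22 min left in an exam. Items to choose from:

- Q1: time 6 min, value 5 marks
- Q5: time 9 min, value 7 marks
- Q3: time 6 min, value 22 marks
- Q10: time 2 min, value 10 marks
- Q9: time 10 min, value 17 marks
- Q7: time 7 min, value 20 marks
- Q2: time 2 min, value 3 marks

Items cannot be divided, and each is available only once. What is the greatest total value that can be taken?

Check high-value combinations within 22 min:
- Q1+Q3+Q10+Q7: time 6+6+2+7=21, value 5+22+10+20=57
- Q3+Q10+Q7+Q2: time 6+2+7+2=17, value 22+10+20+3=55
- Q3+Q10+Q7: time 6+2+7=15, value 22+10+20=52
- Q3+Q10+Q9+Q2: time 6+2+10+2=20, value 22+10+17+3=52
- Q1+Q3+Q7+Q2: time 6+6+7+2=21, value 5+22+20+3=50
Best: 57 marks.

57 marks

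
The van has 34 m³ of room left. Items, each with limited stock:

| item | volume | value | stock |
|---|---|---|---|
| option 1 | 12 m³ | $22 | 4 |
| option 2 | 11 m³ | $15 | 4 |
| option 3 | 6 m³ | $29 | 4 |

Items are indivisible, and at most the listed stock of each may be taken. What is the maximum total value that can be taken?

Best selections within volume 34 and stock limits:
- 4×option 3: volume 24, value 116
- 1×option 1 + 3×option 3: volume 30, value 109
Best: $116.

$116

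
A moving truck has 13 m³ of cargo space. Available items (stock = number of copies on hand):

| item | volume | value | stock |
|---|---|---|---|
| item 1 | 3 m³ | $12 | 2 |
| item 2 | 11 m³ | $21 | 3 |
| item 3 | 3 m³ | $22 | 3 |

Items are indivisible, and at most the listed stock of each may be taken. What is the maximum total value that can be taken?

$78

Top feasible selections:
- 1×item 1 + 3×item 3: volume 12, value 78
- 2×item 1 + 2×item 3: volume 12, value 68
- 3×item 3: volume 9, value 66
Best: $78.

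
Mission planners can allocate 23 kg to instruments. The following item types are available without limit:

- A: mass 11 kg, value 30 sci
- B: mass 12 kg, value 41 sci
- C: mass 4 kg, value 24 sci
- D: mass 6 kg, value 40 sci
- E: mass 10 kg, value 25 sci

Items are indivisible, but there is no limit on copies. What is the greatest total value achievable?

Best value-per-unit is D at 40/6; filling with it alone gives 3×40 = 120.
Optimal mix: 1×C + 3×D → mass 22, value 144.

144 sci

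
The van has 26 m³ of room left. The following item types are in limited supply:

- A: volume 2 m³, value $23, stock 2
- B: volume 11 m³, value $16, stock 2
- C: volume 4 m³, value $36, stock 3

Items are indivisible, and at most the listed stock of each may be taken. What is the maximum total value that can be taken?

Top feasible selections:
- 2×A + 3×C: volume 16, value 154
- 1×A + 1×B + 3×C: volume 25, value 147
- 2×A + 1×B + 2×C: volume 23, value 134
- 1×A + 3×C: volume 14, value 131
Best: $154.

$154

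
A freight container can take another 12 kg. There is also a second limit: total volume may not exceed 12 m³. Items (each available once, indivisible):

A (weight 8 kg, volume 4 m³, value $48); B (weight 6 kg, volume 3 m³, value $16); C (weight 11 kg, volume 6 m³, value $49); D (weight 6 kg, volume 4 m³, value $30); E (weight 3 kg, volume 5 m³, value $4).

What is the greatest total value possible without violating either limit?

Feasible sets respecting both limits:
- A+E: weight 11, volume 9, value 52
- C: weight 11, volume 6, value 49
- A: weight 8, volume 4, value 48
- B+D: weight 12, volume 7, value 46
Best: $52.

$52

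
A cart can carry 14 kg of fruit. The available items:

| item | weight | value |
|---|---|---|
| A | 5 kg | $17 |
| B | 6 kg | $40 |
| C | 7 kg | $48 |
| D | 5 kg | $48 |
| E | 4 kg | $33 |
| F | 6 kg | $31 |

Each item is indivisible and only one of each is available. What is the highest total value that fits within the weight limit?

This is a 0/1 knapsack; check combinations near the capacity.
- A+D+E: weight 5+5+4=14, value 17+48+33=98
- C+D: weight 7+5=12, value 48+48=96
- B+D: weight 6+5=11, value 40+48=88
- B+C: weight 6+7=13, value 40+48=88
- D+E: weight 5+4=9, value 48+33=81
Best: $98.

$98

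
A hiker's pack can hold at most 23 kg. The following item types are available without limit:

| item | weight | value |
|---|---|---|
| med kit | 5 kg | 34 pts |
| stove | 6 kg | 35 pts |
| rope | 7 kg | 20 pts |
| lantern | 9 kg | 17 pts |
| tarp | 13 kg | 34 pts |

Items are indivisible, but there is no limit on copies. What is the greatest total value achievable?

139 pts

Best value-per-unit is med kit at 34/5; filling with it alone gives 4×34 = 136.
Optimal mix: 1×med kit + 3×stove → weight 23, value 139.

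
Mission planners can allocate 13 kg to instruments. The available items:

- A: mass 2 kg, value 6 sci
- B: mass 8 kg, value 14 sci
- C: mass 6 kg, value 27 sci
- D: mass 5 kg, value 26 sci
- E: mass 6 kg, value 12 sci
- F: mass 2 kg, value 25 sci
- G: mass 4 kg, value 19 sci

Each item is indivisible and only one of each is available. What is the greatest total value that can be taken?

Check high-value combinations within 13 kg:
- C+D+F: mass 6+5+2=13, value 27+26+25=78
- A+D+F+G: mass 2+5+2+4=13, value 6+26+25+19=76
- C+F+G: mass 6+2+4=12, value 27+25+19=71
Best: 78 sci.

78 sci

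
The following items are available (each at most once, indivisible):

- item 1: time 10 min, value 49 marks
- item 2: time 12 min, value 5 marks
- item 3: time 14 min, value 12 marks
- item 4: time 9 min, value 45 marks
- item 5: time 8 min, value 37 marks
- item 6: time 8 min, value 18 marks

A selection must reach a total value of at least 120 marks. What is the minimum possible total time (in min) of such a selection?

27

Subsets with value ≥ 120, sorted by total time:
- item 1+item 4+item 5: time 27, value 131
- item 1+item 4+item 5+item 6: time 35, value 149
- item 1+item 2+item 4+item 5: time 39, value 136
- item 1+item 3+item 4+item 5: time 41, value 143
Minimum time: 27 min.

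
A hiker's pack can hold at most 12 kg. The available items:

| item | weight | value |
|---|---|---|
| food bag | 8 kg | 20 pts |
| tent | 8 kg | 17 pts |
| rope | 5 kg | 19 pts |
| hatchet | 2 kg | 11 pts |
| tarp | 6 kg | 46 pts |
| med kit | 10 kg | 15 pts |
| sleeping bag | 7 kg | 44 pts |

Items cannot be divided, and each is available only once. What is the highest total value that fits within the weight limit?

Check high-value combinations within 12 kg:
- rope+tarp: weight 5+6=11, value 19+46=65
- rope+sleeping bag: weight 5+7=12, value 19+44=63
- hatchet+tarp: weight 2+6=8, value 11+46=57
Best: 65 pts.

65 pts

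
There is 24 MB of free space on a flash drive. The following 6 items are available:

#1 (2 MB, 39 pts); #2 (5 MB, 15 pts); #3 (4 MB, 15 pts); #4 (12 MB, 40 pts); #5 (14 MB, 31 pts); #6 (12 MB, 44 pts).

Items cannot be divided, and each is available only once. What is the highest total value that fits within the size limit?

113 pts

This is a 0/1 knapsack; check combinations near the capacity.
- #1+#2+#3+#6: size 2+5+4+12=23, value 39+15+15+44=113
- #1+#2+#3+#4: size 2+5+4+12=23, value 39+15+15+40=109
- #1+#3+#6: size 2+4+12=18, value 39+15+44=98
Best: 113 pts.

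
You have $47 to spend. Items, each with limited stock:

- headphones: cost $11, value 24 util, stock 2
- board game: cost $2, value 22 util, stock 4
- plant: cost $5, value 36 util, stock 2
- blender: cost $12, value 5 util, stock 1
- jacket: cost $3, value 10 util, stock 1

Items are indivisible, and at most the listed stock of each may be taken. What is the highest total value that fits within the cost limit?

218 util

Top feasible selections:
- 2×headphones + 4×board game + 2×plant + 1×jacket: cost 43, value 218
- 2×headphones + 4×board game + 2×plant: cost 40, value 208
- 1×headphones + 4×board game + 2×plant + 1×blender + 1×jacket: cost 44, value 199
Best: 218 util.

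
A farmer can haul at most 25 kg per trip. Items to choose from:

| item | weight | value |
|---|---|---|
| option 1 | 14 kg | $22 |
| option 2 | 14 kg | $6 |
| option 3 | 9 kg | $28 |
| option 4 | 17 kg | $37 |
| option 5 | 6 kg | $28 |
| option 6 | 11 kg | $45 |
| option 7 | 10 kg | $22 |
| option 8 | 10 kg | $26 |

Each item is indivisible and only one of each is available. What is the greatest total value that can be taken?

This is a 0/1 knapsack; check combinations near the capacity.
- option 3+option 5+option 8: weight 9+6+10=25, value 28+28+26=82
- option 3+option 5+option 7: weight 9+6+10=25, value 28+28+22=78
- option 5+option 6: weight 6+11=17, value 28+45=73
- option 3+option 6: weight 9+11=20, value 28+45=73
Best: $82.

$82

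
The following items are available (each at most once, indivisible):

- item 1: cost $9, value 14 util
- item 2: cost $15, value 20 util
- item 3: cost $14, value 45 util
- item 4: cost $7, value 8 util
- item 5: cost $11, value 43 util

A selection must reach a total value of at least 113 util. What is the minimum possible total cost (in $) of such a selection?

47

Subsets with value ≥ 113, sorted by total cost:
- item 2+item 3+item 4+item 5: cost 47, value 116
- item 1+item 2+item 3+item 5: cost 49, value 122
- item 1+item 2+item 3+item 4+item 5: cost 56, value 130
Minimum cost: 47 $.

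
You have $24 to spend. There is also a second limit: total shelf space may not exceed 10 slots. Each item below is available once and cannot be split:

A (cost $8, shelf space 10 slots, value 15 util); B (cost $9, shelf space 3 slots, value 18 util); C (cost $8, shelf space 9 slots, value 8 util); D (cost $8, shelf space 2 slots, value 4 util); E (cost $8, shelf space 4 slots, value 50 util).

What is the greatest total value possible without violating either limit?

68 util

Feasible sets respecting both limits:
- B+E: cost 17, shelf space 7, value 68
- D+E: cost 16, shelf space 6, value 54
- E: cost 8, shelf space 4, value 50
Best: 68 util.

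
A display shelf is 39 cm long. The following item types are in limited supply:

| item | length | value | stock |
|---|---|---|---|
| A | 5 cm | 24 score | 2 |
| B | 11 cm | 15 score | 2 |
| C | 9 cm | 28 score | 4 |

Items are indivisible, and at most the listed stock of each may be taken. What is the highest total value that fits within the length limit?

Top feasible selections:
- 2×A + 3×C: length 37, value 132
- 2×A + 1×B + 2×C: length 39, value 119
- 4×C: length 36, value 112
- 1×A + 3×C: length 32, value 108
Best: 132 score.

132 score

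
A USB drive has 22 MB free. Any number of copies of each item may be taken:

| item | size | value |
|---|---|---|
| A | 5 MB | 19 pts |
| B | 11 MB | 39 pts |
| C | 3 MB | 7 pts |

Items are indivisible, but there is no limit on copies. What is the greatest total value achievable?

Best value-per-unit is A at 19/5; filling with it alone gives 4×19 = 76.
Optimal mix: 2×B → size 22, value 78.

78 pts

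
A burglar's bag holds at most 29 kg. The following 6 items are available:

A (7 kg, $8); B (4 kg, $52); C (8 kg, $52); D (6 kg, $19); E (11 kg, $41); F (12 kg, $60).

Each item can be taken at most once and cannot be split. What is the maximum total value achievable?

$164

Check high-value combinations within 29 kg:
- B+C+F: weight 4+8+12=24, value 52+52+60=164
- B+C+D+E: weight 4+8+6+11=29, value 52+52+19+41=164
- B+E+F: weight 4+11+12=27, value 52+41+60=153
- B+C+E: weight 4+8+11=23, value 52+52+41=145
Best: $164.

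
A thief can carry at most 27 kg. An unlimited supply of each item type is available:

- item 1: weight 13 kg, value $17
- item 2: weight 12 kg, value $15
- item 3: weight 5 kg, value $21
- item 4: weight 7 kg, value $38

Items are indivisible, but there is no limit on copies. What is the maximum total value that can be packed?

$135

Best value-per-unit is item 4 at 38/7; filling with it alone gives 3×38 = 114.
Optimal mix: 1×item 3 + 3×item 4 → weight 26, value 135.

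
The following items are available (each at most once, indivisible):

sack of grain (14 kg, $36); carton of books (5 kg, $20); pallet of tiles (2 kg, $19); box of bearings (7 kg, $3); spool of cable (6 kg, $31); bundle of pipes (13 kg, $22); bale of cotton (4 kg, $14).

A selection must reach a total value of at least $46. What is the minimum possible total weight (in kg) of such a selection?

8

Subsets with value ≥ 46, sorted by total weight:
- pallet of tiles+spool of cable: weight 8, value 50
- carton of books+pallet of tiles+bale of cotton: weight 11, value 53
- carton of books+spool of cable: weight 11, value 51
- pallet of tiles+spool of cable+bale of cotton: weight 12, value 64
Minimum weight: 8 kg.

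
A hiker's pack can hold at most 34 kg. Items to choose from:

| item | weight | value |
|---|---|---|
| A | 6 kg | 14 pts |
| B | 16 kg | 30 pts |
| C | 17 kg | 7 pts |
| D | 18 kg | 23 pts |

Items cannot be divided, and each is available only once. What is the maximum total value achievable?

Check high-value combinations within 34 kg:
- B+D: weight 16+18=34, value 30+23=53
- A+B: weight 6+16=22, value 14+30=44
- A+D: weight 6+18=24, value 14+23=37
- B+C: weight 16+17=33, value 30+7=37
- B: weight 16, value 30
Best: 53 pts.

53 pts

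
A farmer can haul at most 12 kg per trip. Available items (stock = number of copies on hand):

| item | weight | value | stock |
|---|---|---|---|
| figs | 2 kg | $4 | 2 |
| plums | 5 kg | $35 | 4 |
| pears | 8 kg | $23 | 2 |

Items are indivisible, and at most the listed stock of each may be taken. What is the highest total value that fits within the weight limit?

$74

Top feasible selections:
- 1×figs + 2×plums: weight 12, value 74
- 2×plums: weight 10, value 70
Best: $74.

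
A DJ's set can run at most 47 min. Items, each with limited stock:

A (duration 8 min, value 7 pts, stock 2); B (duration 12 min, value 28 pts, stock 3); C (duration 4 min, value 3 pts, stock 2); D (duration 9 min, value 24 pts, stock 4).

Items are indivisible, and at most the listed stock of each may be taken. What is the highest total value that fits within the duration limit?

Best selections within duration 47 and stock limits:
- 3×B + 1×D: duration 45, value 108
- 2×B + 1×C + 2×D: duration 46, value 107
- 1×A + 1×B + 3×D: duration 47, value 107
- 1×B + 2×C + 3×D: duration 47, value 106
Best: 108 pts.

108 pts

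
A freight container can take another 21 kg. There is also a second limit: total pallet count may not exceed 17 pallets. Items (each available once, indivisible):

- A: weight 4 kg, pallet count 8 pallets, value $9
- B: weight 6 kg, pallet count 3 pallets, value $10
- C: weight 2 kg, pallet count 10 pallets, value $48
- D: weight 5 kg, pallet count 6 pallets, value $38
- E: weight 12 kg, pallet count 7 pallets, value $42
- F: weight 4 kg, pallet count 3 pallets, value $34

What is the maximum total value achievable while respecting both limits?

Feasible sets respecting both limits:
- D+E+F: weight 21, pallet count 16, value 114
- B+C+F: weight 12, pallet count 16, value 92
- C+E: weight 14, pallet count 17, value 90
Best: $114.

$114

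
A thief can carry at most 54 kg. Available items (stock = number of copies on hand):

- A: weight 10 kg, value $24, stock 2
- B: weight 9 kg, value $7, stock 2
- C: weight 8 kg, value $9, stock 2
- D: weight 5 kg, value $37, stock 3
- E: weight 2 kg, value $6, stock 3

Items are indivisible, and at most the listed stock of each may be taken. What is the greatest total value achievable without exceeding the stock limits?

Top feasible selections:
- 2×A + 1×C + 3×D + 3×E: weight 49, value 186
- 2×A + 1×B + 3×D + 3×E: weight 50, value 184
- 2×A + 2×C + 3×D + 1×E: weight 53, value 183
- 2×A + 1×B + 1×C + 3×D + 1×E: weight 54, value 181
Best: $186.

$186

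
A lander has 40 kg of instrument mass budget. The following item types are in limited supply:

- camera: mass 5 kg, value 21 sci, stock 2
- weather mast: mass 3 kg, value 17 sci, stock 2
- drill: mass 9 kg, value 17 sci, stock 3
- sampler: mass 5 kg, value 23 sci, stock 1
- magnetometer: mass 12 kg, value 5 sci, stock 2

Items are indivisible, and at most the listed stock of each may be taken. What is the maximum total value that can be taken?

Top feasible selections:
- 2×camera + 2×weather mast + 2×drill + 1×sampler: mass 39, value 133
- 2×camera + 2×weather mast + 1×drill + 1×sampler: mass 30, value 116
- 2×camera + 1×weather mast + 2×drill + 1×sampler: mass 36, value 116
Best: 133 sci.

133 sci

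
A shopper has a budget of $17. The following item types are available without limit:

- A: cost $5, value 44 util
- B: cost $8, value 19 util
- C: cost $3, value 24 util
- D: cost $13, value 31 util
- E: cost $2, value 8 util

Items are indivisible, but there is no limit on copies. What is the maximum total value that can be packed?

140 util

Best value-per-unit is A at 44/5; filling with it alone gives 3×44 = 132.
Optimal mix: 3×A + 1×E → cost 17, value 140.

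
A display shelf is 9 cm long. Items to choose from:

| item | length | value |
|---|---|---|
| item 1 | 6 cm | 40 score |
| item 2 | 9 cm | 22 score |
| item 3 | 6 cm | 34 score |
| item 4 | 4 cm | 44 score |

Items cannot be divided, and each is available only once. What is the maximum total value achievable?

44 score

Check high-value combinations within 9 cm:
- item 4: length 4, value 44
- item 1: length 6, value 40
- item 3: length 6, value 34
- item 2: length 9, value 22
Best: 44 score.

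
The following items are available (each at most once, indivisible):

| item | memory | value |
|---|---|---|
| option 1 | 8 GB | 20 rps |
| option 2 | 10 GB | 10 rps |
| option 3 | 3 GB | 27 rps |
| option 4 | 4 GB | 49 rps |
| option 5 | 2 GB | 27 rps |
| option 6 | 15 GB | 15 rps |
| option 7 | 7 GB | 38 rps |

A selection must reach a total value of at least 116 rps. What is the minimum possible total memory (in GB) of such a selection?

Subsets with value ≥ 116, sorted by total memory:
- option 3+option 4+option 5+option 7: memory 16, value 141
- option 1+option 3+option 4+option 5: memory 17, value 123
Minimum memory: 16 GB.

16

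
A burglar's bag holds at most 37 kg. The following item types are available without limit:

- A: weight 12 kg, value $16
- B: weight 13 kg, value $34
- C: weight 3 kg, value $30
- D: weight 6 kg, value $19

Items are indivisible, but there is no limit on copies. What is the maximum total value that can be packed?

$360

Best value-per-unit is C at 30/3, and filling with it alone uses weight 12×3=36. No mix of the others beats 12×30 = 360.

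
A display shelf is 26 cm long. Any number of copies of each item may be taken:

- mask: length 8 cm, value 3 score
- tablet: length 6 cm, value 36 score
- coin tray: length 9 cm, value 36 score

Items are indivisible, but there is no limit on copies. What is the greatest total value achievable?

144 score

Best value-per-unit is tablet at 36/6, and filling with it alone uses length 4×6=24. No mix of the others beats 4×36 = 144.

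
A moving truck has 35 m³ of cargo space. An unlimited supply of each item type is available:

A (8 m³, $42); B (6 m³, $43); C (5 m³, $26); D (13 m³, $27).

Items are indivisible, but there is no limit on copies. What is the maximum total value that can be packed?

$241

Best value-per-unit is B at 43/6; filling with it alone gives 5×43 = 215.
Optimal mix: 5×B + 1×C → volume 35, value 241.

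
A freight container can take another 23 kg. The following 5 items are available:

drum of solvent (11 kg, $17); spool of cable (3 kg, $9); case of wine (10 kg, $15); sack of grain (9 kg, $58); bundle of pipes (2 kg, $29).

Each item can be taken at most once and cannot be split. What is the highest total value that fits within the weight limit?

$104

This is a 0/1 knapsack; check combinations near the capacity.
- drum of solvent+sack of grain+bundle of pipes: weight 11+9+2=22, value 17+58+29=104
- case of wine+sack of grain+bundle of pipes: weight 10+9+2=21, value 15+58+29=102
- spool of cable+sack of grain+bundle of pipes: weight 3+9+2=14, value 9+58+29=96
- sack of grain+bundle of pipes: weight 9+2=11, value 58+29=87
- drum of solvent+spool of cable+sack of grain: weight 11+3+9=23, value 17+9+58=84
Best: $104.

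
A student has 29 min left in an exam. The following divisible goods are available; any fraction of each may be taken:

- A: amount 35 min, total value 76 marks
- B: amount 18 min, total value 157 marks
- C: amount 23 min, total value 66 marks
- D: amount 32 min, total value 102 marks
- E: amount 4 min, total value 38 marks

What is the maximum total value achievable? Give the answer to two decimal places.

Take in order of value per unit:
- E (38/4 per unit): all 4 → value 38, running total 38.00
- B (157/18 per unit): all 18 → value 157, running total 195.00
- D (102/32 per unit): 7 of 32 → value 7×102/32 = 22.3125, running total 217.31
Total 217.31.

217.31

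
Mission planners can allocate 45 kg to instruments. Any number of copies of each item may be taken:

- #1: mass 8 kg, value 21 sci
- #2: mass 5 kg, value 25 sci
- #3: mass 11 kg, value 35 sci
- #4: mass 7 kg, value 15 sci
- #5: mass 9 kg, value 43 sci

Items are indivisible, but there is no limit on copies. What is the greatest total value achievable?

Best value-per-unit is #2 at 25/5, and filling with it alone uses mass 9×5=45. No mix of the others beats 9×25 = 225.

225 sci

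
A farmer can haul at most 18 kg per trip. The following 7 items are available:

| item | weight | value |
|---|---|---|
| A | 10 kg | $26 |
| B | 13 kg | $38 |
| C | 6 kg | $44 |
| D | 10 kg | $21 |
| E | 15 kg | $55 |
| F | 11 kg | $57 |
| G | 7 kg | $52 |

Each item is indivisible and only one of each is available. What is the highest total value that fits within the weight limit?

This is a 0/1 knapsack; check combinations near the capacity.
- F+G: weight 11+7=18, value 57+52=109
- C+F: weight 6+11=17, value 44+57=101
- C+G: weight 6+7=13, value 44+52=96
Best: $109.

$109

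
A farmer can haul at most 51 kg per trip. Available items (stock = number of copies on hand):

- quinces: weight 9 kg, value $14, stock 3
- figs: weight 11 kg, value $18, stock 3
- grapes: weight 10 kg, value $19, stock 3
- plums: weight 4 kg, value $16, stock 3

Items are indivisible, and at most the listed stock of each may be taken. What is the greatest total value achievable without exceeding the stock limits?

$119

Top feasible selections:
- 1×quinces + 3×grapes + 3×plums: weight 51, value 119
- 2×quinces + 2×grapes + 3×plums: weight 50, value 114
- 2×quinces + 1×figs + 1×grapes + 3×plums: weight 51, value 113
- 3×quinces + 1×grapes + 3×plums: weight 49, value 109
Best: $119.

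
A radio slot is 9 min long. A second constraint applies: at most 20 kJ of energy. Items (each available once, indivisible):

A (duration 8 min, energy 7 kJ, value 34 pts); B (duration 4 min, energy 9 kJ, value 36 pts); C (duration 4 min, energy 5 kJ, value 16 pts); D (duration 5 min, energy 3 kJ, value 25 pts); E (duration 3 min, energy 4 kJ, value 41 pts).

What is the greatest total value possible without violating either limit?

77 pts

Feasible sets respecting both limits:
- B+E: duration 7, energy 13, value 77
- D+E: duration 8, energy 7, value 66
- B+D: duration 9, energy 12, value 61
Best: 77 pts.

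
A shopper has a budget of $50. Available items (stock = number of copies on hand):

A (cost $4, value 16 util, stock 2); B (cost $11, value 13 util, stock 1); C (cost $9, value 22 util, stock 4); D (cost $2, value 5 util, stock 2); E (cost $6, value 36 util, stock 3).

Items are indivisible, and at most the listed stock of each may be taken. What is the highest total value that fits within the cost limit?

194 util

Top feasible selections:
- 2×A + 2×C + 2×D + 3×E: cost 48, value 194
- 1×A + 3×C + 3×E: cost 49, value 190
Best: 194 util.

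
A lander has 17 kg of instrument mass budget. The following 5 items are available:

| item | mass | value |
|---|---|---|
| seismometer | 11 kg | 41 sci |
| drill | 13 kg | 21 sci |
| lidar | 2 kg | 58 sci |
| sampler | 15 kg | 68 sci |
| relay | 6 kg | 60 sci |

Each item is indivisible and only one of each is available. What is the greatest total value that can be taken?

126 sci

Check high-value combinations within 17 kg:
- lidar+sampler: mass 2+15=17, value 58+68=126
- lidar+relay: mass 2+6=8, value 58+60=118
- seismometer+relay: mass 11+6=17, value 41+60=101
- seismometer+lidar: mass 11+2=13, value 41+58=99
Best: 126 sci.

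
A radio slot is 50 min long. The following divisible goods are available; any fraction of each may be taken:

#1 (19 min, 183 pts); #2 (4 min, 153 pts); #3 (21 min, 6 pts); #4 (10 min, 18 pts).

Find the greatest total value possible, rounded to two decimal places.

358.86

Take in order of value per unit:
- #2 (153/4 per unit): all 4 → value 153, running total 153.00
- #1 (183/19 per unit): all 19 → value 183, running total 336.00
- #4 (18/10 per unit): all 10 → value 18, running total 354.00
- #3 (6/21 per unit): 17 of 21 → value 17×6/21 = 4.8571, running total 358.86
Total 358.86.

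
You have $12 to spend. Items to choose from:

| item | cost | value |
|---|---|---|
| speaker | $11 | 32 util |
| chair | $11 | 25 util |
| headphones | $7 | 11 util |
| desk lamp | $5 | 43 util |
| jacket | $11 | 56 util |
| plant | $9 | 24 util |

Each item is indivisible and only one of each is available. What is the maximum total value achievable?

56 util

Check high-value combinations within $12:
- jacket: cost 11, value 56
- headphones+desk lamp: cost 7+5=12, value 11+43=54
- desk lamp: cost 5, value 43
Best: 56 util.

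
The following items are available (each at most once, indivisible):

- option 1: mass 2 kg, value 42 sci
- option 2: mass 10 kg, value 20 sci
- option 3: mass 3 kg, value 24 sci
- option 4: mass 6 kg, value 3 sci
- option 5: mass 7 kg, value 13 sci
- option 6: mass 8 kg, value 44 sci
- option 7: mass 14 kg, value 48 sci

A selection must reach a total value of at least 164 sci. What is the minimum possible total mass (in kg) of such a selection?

34

Subsets with value ≥ 164, sorted by total mass:
- option 1+option 3+option 5+option 6+option 7: mass 34, value 171
- option 1+option 2+option 3+option 6+option 7: mass 37, value 178
- option 1+option 3+option 4+option 5+option 6+option 7: mass 40, value 174
- option 1+option 2+option 5+option 6+option 7: mass 41, value 167
Minimum mass: 34 kg.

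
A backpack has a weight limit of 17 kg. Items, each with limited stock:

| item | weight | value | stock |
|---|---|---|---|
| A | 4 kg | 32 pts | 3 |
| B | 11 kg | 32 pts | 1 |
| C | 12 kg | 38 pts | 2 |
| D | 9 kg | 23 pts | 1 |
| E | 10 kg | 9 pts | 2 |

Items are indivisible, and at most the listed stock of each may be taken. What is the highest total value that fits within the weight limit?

96 pts

Top feasible selections:
- 3×A: weight 12, value 96
- 2×A + 1×D: weight 17, value 87
- 1×A + 1×C: weight 16, value 70
- 2×A: weight 8, value 64
Best: 96 pts.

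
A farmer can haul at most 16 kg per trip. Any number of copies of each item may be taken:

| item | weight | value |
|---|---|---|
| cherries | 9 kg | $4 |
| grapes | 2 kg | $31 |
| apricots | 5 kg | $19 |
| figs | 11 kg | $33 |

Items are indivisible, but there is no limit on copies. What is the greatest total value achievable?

Best value-per-unit is grapes at 31/2, and filling with it alone uses weight 8×2=16. No mix of the others beats 8×31 = 248.

$248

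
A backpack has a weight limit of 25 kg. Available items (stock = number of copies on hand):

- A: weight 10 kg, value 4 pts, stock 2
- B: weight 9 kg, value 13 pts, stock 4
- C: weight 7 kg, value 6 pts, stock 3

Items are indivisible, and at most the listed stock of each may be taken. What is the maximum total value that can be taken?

Top feasible selections:
- 2×B + 1×C: weight 25, value 32
- 2×B: weight 18, value 26
- 1×B + 2×C: weight 23, value 25
Best: 32 pts.

32 pts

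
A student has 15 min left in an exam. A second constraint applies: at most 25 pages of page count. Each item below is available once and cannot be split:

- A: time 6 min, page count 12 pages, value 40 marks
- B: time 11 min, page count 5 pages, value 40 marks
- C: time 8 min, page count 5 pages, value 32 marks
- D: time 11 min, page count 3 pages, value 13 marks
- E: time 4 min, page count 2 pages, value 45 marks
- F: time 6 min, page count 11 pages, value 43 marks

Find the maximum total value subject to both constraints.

88 marks

Feasible sets respecting both limits:
- E+F: time 10, page count 13, value 88
- A+E: time 10, page count 14, value 85
- B+E: time 15, page count 7, value 85
Best: 88 marks.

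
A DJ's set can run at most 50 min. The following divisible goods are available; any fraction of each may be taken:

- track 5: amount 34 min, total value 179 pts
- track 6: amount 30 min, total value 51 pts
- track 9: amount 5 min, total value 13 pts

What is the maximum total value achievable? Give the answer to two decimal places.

Take in order of value per unit:
- track 5 (179/34 per unit): all 34 → value 179, running total 179.00
- track 9 (13/5 per unit): all 5 → value 13, running total 192.00
- track 6 (51/30 per unit): 11 of 30 → value 11×51/30 = 18.7000, running total 210.70
Total 210.70.

210.70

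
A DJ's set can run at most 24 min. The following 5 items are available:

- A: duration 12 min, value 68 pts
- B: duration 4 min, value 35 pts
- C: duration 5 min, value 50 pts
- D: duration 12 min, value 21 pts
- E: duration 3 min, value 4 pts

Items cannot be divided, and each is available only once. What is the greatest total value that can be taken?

157 pts

Check high-value combinations within 24 min:
- A+B+C+E: duration 12+4+5+3=24, value 68+35+50+4=157
- A+B+C: duration 12+4+5=21, value 68+35+50=153
- A+C+E: duration 12+5+3=20, value 68+50+4=122
- A+C: duration 12+5=17, value 68+50=118
Best: 157 pts.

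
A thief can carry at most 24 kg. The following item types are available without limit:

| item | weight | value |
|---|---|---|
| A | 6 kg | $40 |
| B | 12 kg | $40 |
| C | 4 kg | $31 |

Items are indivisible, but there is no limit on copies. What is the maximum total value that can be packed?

$186

Best value-per-unit is C at 31/4, and filling with it alone uses weight 6×4=24. No mix of the others beats 6×31 = 186.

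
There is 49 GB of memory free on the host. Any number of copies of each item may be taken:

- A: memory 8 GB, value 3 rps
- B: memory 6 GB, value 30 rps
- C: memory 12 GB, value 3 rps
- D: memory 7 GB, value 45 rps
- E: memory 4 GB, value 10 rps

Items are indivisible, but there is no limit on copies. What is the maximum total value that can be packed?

Best value-per-unit is D at 45/7, and filling with it alone uses memory 7×7=49. No mix of the others beats 7×45 = 315.

315 rps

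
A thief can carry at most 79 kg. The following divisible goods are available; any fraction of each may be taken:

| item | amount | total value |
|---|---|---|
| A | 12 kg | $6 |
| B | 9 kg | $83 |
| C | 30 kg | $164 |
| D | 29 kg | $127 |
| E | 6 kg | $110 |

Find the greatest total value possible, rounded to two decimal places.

Take in order of value per unit:
- E (110/6 per unit): all 6 → value 110, running total 110.00
- B (83/9 per unit): all 9 → value 83, running total 193.00
- C (164/30 per unit): all 30 → value 164, running total 357.00
- D (127/29 per unit): all 29 → value 127, running total 484.00
- A (6/12 per unit): 5 of 12 → value 5×6/12 = 2.5000, running total 486.50
Total 486.50.

486.50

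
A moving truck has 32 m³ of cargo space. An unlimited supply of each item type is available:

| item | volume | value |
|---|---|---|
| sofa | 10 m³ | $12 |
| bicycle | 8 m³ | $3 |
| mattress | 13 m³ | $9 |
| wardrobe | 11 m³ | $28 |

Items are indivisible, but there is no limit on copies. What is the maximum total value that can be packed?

Best value-per-unit is wardrobe at 28/11; filling with it alone gives 2×28 = 56.
Optimal mix: 1×sofa + 2×wardrobe → volume 32, value 68.

$68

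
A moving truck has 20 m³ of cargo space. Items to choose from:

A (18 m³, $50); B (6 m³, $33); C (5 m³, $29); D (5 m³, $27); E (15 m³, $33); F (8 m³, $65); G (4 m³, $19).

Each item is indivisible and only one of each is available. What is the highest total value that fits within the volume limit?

$127

Check high-value combinations within 20 m³:
- B+C+F: volume 6+5+8=19, value 33+29+65=127
- B+D+F: volume 6+5+8=19, value 33+27+65=125
- C+D+F: volume 5+5+8=18, value 29+27+65=121
- B+F+G: volume 6+8+4=18, value 33+65+19=117
- C+F+G: volume 5+8+4=17, value 29+65+19=113
Best: $127.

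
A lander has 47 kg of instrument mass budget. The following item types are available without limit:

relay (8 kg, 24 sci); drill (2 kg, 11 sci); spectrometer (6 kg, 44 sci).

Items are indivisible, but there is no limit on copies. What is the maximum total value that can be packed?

330 sci

Best value-per-unit is spectrometer at 44/6; filling with it alone gives 7×44 = 308.
Optimal mix: 2×drill + 7×spectrometer → mass 46, value 330.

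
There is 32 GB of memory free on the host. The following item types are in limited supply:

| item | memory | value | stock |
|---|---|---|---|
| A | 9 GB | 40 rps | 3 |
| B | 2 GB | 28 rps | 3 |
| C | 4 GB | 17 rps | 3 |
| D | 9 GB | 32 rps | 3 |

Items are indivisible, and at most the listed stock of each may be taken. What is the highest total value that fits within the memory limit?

198 rps

Top feasible selections:
- 2×A + 3×B + 2×C: memory 32, value 198
- 1×A + 3×B + 2×C + 1×D: memory 32, value 190
- 3×B + 2×C + 2×D: memory 32, value 182
- 2×A + 3×B + 1×C: memory 28, value 181
Best: 198 rps.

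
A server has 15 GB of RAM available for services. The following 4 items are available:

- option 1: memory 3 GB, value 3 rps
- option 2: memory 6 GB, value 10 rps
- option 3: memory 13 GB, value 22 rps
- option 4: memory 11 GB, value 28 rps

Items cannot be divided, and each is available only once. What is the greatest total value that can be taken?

Check high-value combinations within 15 GB:
- option 1+option 4: memory 3+11=14, value 3+28=31
- option 4: memory 11, value 28
- option 3: memory 13, value 22
- option 1+option 2: memory 3+6=9, value 3+10=13
- option 2: memory 6, value 10
Best: 31 rps.

31 rps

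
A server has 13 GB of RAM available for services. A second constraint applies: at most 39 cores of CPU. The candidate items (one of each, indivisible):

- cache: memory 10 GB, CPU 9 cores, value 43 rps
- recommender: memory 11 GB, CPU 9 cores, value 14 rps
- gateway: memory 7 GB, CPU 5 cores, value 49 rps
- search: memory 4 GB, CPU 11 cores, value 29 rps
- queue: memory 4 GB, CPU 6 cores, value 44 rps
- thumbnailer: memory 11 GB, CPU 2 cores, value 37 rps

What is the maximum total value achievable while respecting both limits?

93 rps

Feasible sets respecting both limits:
- gateway+queue: memory 11, CPU 11, value 93
- gateway+search: memory 11, CPU 16, value 78
- search+queue: memory 8, CPU 17, value 73
Best: 93 rps.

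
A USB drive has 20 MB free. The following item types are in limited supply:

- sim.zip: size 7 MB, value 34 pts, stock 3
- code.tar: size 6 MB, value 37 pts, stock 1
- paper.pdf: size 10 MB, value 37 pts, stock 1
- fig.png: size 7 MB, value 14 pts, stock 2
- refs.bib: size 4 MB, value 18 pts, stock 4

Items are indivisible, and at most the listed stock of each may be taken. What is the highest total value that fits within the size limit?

Top feasible selections:
- 2×sim.zip + 1×code.tar: size 20, value 105
- 1×code.tar + 1×paper.pdf + 1×refs.bib: size 20, value 92
- 1×code.tar + 3×refs.bib: size 18, value 91
Best: 105 pts.

105 pts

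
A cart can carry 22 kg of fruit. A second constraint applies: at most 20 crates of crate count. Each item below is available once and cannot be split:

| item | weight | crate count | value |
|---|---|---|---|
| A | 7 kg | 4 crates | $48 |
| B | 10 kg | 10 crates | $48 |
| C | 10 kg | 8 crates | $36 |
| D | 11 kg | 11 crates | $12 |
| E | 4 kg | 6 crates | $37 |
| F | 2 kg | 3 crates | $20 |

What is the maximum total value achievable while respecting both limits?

Feasible sets respecting both limits:
- A+B+E: weight 21, crate count 20, value 133
- A+C+E: weight 21, crate count 18, value 121
- A+B+F: weight 19, crate count 17, value 116
- A+E+F: weight 13, crate count 13, value 105
Best: $133.

$133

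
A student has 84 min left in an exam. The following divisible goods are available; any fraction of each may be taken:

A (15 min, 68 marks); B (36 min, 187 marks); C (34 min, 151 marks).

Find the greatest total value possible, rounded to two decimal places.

401.56

Take in order of value per unit:
- B (187/36 per unit): all 36 → value 187, running total 187.00
- A (68/15 per unit): all 15 → value 68, running total 255.00
- C (151/34 per unit): 33 of 34 → value 33×151/34 = 146.5588, running total 401.56
Total 401.56.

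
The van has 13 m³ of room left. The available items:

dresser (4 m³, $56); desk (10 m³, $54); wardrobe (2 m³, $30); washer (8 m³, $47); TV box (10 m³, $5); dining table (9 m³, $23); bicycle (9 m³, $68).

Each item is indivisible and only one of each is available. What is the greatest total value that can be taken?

Check high-value combinations within 13 m³:
- dresser+bicycle: volume 4+9=13, value 56+68=124
- dresser+washer: volume 4+8=12, value 56+47=103
- wardrobe+bicycle: volume 2+9=11, value 30+68=98
Best: $124.

$124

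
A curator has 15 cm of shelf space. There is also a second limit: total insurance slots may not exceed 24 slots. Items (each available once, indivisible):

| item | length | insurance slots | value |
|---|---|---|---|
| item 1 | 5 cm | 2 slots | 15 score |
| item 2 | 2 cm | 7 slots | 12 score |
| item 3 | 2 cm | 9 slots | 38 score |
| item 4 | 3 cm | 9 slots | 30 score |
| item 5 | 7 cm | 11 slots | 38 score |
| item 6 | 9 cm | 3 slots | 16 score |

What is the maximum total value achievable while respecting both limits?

91 score

Feasible sets respecting both limits:
- item 1+item 3+item 5: length 14, insurance slots 22, value 91
- item 3+item 4+item 6: length 14, insurance slots 21, value 84
- item 1+item 3+item 4: length 10, insurance slots 20, value 83
Best: 91 score.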